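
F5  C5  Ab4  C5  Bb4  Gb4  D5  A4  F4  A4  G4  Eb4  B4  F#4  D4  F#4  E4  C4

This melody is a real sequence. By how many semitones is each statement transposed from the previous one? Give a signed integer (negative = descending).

-3

Taking 6-note groups, the heads are F5, D5, B4: the pattern moves down a 3rd.
Counting half-steps from F5 to D5: -3.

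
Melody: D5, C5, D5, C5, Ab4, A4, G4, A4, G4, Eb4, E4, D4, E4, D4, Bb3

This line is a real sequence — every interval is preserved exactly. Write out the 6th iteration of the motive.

C#3 B2 C#3 B2 G2

The 5-note cells begin on D5, A4, E4 — each down a 4th from the last.
Continuing the starts: B3 → F#3 → C#3.
From C#3 the exact shape gives C#3 B2 C#3 B2 G2.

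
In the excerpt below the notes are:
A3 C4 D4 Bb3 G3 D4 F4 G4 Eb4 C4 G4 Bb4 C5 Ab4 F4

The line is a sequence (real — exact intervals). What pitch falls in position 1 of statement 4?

Grouping in 5s, the 1st note of each cell is A3, D4, G4.
From G4, up a 4th gives C5.

C5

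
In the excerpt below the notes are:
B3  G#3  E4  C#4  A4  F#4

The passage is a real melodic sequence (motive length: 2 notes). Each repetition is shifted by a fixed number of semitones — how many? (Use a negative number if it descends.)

5

Taking 2-note groups, the heads are B3, E4, A4: the pattern moves up a 4th.
Counting half-steps from B3 to E4: 5.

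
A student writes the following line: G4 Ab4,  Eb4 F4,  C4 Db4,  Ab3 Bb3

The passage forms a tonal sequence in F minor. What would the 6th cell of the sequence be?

With a 2-note motive the entries are G4, Eb4, C4, Ab3, each down a 3rd from the previous.
Extending down a 3rd: F3 → Db3.
From Db3 the diatonic shape gives Db3 Eb3.

Db3 Eb3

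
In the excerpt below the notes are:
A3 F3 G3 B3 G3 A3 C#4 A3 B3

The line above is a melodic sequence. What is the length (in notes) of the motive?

9 notes total. Splitting into 3 groups of 3:
A3 F3 G3 | B3 G3 A3 | C#4 A3 B3
Each cell is the previous one up a 2nd — so the unit is 3 notes.

3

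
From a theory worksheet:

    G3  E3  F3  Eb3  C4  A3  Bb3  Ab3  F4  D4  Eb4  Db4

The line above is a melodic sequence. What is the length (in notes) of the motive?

4

Try groups of 4 (3 cells in 12 notes):
G3 E3 F3 Eb3 | C4 A3 Bb3 Ab3 | F4 D4 Eb4 Db4
Every group is a transposition up a 4th of the one before; no shorter unit works.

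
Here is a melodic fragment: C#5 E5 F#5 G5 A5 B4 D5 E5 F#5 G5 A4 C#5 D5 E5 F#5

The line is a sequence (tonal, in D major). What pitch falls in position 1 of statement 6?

E4

With 5-note cells, note 1 of each statement runs C#5, B4, A4.
Each moves down a 2nd. Continuing: G4 → F#4 → E4.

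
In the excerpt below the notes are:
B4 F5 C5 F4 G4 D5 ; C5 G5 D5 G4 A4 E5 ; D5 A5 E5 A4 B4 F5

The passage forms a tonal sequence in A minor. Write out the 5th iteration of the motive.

F5 C6 G5 C5 D5 A5

Unit = 6 notes; the statements start on B4, C5, D5, moving up a 2nd each time.
Carrying on: E5 → F5.
From F5 the diatonic shape gives F5 C6 G5 C5 D5 A5.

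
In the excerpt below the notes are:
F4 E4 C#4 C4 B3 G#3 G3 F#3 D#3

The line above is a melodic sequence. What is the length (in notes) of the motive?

There are 9 notes; a 3-note unit gives 3 cells:
F4 E4 C#4 | C4 B3 G#3 | G3 F#3 D#3
Each cell is the previous one down a 4th — so the unit is 3 notes.

3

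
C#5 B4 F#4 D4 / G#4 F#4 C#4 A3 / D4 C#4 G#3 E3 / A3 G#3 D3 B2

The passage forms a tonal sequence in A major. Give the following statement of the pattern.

Taking 4-note groups, the heads are C#5, G#4, D4, A3: the pattern moves down a 4th.
From E3 the diatonic shape gives E3 D3 A2 F#2.

E3 D3 A2 F#2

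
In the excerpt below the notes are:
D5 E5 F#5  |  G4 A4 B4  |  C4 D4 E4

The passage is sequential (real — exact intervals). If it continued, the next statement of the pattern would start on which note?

Unit = 3 notes; the statements start on D5, G4, C4, moving down a 5th each time.
One more step down a 5th gives F3.

F3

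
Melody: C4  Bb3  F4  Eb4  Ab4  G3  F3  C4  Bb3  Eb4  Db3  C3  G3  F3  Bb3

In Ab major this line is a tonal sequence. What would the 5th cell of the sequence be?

Eb2 Db2 Ab2 G2 C3

Taking 5-note groups, the heads are C4, G3, Db3: the pattern moves down a 4th.
Continuing the starts: Ab2 → Eb2.
Statement 5 starts on Eb2 and keeps the same diatonic contour: Eb2 Db2 Ab2 G2 C3.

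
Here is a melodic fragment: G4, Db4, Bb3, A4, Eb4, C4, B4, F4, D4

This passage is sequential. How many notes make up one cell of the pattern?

9 notes total. Splitting into 3 groups of 3:
G4 Db4 Bb3 | A4 Eb4 C4 | B4 F4 D4
Every group is a transposition up a 2nd of the one before; no shorter unit works.

3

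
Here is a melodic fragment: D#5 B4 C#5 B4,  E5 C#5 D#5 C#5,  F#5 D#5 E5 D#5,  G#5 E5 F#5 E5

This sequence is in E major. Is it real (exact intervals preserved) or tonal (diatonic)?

Every note is diatonic to E major.
Cell 1 has -4 semitones from note 1 to 2, but cell 2 has -3 — the interval quality changes while the contour stays the same, which is the hallmark of a tonal sequence.

tonal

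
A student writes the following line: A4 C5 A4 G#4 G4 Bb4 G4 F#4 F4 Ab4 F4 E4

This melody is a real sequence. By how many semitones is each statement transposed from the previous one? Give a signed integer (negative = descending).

With a 4-note motive the entries are A4, G4, F4, each down a 2nd from the previous.
A4→G4 is 67 − 69 = -2 semitones.

-2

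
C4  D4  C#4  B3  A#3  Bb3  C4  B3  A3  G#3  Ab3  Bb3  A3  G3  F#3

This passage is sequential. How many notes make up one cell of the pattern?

Try groups of 5 (3 cells in 15 notes):
C4 D4 C#4 B3 A#3 | Bb3 C4 B3 A3 G#3 | Ab3 Bb3 A3 G3 F#3
Each cell is the previous one down a 2nd — so the unit is 5 notes.

5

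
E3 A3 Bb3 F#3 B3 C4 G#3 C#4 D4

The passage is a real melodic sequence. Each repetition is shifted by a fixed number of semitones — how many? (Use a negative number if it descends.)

Unit = 3 notes; the statements start on E3, F#3, G#3, moving up a 2nd each time.
E3 to F#3 spans +2 semitones.

2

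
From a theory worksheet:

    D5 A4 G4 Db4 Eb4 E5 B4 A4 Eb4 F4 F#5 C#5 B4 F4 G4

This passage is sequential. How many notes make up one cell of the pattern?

5

Try groups of 5 (3 cells in 15 notes):
D5 A4 G4 Db4 Eb4 | E5 B4 A4 Eb4 F4 | F#5 C#5 B4 F4 G4
Every group is a transposition up a 2nd of the one before; no shorter unit works.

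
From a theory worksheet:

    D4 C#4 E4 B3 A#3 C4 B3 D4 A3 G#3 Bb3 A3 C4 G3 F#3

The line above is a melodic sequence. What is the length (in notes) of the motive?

5

15 notes total. Splitting into 3 groups of 5:
D4 C#4 E4 B3 A#3 | C4 B3 D4 A3 G#3 | Bb3 A3 C4 G3 F#3
Each cell is the previous one down a 2nd — so the unit is 5 notes.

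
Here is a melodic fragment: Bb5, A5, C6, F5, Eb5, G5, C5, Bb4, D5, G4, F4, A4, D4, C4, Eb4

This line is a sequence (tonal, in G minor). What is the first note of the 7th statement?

Eb3

Taking 3-note groups, the heads are Bb5, F5, C5, G4, D4: the pattern moves down a 4th.
Continuing: A3 → Eb3. Statement 7 starts on Eb3.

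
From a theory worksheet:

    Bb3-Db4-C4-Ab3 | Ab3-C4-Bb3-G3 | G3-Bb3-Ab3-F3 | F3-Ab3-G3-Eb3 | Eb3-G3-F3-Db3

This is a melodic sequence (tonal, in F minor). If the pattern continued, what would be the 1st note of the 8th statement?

Bb2

With 4-note cells, note 1 of each statement runs Bb3, Ab3, G3, F3, Eb3.
Carrying that down a 2nd forward: Db3 → C3 → Bb2.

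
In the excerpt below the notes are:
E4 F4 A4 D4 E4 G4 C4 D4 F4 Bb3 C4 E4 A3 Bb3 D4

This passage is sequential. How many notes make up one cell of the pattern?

3

There are 15 notes; a 3-note unit gives 5 cells:
E4 F4 A4 | D4 E4 G4 | C4 D4 F4 | Bb3 C4 E4 | A3 Bb3 D4
That's a consistent down a 2nd shift per cell, and no other grouping gives one.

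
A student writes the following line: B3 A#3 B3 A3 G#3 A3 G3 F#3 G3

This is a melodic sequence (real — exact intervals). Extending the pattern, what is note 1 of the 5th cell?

With 3-note cells, note 1 of each statement runs B3, A3, G3.
Carrying that down a 2nd forward: F3 → Eb3.

Eb3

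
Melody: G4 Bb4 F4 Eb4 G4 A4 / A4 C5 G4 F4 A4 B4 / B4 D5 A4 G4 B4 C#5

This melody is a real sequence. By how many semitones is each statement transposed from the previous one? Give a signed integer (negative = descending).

Taking 6-note groups, the heads are G4, A4, B4: the pattern moves up a 2nd.
G4 to A4 spans +2 semitones.

2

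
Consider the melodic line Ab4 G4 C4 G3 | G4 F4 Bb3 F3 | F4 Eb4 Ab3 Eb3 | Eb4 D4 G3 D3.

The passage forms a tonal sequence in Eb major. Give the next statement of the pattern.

Unit = 4 notes; the statements start on Ab4, G4, F4, Eb4, moving down a 2nd each time.
From D4 the diatonic shape gives D4 C4 F3 C3.

D4 C4 F3 C3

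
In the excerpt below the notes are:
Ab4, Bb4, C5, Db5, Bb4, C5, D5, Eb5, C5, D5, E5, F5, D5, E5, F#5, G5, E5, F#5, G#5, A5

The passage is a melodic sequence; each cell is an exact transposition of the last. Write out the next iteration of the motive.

The 4-note cells begin on Ab4, Bb4, C5, D5, E5 — each up a 2nd from the last.
So cell 6 is F#5 G#5 A#5 B5.

F#5 G#5 A#5 B5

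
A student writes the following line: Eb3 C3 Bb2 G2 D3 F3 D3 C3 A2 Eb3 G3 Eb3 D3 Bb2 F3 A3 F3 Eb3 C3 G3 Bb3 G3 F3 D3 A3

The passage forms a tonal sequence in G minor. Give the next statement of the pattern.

The 5-note cells begin on Eb3, F3, G3, A3, Bb3 — each up a 2nd from the last.
Statement 6 starts on C4 and keeps the same diatonic contour: C4 A3 G3 Eb3 Bb3.

C4 A3 G3 Eb3 Bb3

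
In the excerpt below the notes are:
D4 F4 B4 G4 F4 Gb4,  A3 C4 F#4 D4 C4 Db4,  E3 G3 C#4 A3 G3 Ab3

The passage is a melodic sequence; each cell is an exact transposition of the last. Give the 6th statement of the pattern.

The 6-note cells begin on D4, A3, E3 — each down a 4th from the last.
Continuing the starts: B2 → F#2 → C#2.
From C#2 the exact shape gives C#2 E2 A#2 F#2 E2 F2.

C#2 E2 A#2 F#2 E2 F2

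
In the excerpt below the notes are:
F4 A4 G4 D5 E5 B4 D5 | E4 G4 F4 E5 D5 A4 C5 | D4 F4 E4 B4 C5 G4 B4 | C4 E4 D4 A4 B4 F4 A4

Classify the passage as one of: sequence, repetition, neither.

Note 4 of cell 2 is E5; if this were a sequence it would be C5. No unit length gives a consistent transposition pattern.

neither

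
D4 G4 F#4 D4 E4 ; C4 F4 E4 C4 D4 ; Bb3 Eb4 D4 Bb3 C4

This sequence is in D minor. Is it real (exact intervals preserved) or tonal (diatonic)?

Each cell has the same semitone pattern (5, -1, -4, 2) — intervals are preserved exactly.
And F#4 lies outside D minor, so the sequence is real rather than tonal.

real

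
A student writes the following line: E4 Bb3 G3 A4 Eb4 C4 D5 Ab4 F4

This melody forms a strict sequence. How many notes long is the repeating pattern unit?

There are 9 notes; a 3-note unit gives 3 cells:
E4 Bb3 G3 | A4 Eb4 C4 | D5 Ab4 F4
Every group is a transposition up a 4th of the one before; no shorter unit works.

3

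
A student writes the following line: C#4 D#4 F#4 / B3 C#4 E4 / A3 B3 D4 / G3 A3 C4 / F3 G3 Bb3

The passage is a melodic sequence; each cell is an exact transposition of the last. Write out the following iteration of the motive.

The 3-note cells begin on C#4, B3, A3, G3, F3 — each down a 2nd from the last.
Statement 6 starts on Eb3 and keeps the same exact contour: Eb3 F3 Ab3.

Eb3 F3 Ab3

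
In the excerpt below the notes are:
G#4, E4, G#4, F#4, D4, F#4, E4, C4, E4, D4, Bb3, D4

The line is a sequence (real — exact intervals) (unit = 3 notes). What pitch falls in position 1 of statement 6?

Bb3

The unit is 3 notes. Position-1 pitches of the 4 shown cells: G#4, F#4, E4, D4.
Carrying that down a 2nd forward: C4 → Bb3.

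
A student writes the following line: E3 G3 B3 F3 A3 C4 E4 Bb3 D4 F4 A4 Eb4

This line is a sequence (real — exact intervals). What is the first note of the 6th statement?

Unit = 4 notes; the statements start on E3, A3, D4, moving up a 4th each time.
Extending the heads up a 4th: G4 → C5 → F5.

F5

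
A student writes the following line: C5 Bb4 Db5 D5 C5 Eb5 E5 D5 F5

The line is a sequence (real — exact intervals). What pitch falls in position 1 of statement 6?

A#5

The unit is 3 notes. Position-1 pitches of the 3 shown cells: C5, D5, E5.
Each moves up a 2nd. Continuing: F#5 → G#5 → A#5.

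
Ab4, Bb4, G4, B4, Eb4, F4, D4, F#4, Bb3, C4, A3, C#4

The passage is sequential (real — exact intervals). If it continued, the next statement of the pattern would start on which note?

F3

With a 4-note motive the entries are Ab4, Eb4, Bb3, each down a 4th from the previous.
The next head, down a 4th from Bb3, is F3.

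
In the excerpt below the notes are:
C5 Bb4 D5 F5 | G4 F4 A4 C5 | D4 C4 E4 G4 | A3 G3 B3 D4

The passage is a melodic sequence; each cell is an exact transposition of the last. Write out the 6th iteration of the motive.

Unit = 4 notes; the statements start on C5, G4, D4, A3, moving down a 4th each time.
Extending down a 4th: E3 → B2.
So cell 6 is B2 A2 C#3 E3.

B2 A2 C#3 E3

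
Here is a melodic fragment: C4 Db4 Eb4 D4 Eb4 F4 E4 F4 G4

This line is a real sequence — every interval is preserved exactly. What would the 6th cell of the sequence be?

Unit = 3 notes; the statements start on C4, D4, E4, moving up a 2nd each time.
Carrying on: F#4 → G#4 → A#4.
From A#4 the exact shape gives A#4 B4 C#5.

A#4 B4 C#5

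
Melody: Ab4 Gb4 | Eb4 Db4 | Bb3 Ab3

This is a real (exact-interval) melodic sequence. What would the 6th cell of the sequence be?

G2 F2

The 2-note cells begin on Ab4, Eb4, Bb3 — each down a 4th from the last.
Carrying on: F3 → C3 → G2.
Statement 6 starts on G2 and keeps the same exact contour: G2 F2.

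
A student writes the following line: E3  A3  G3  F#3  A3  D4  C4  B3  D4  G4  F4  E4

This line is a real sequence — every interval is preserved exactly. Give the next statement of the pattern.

Unit = 4 notes; the statements start on E3, A3, D4, moving up a 4th each time.
From G4 the exact shape gives G4 C5 Bb4 A4.

G4 C5 Bb4 A4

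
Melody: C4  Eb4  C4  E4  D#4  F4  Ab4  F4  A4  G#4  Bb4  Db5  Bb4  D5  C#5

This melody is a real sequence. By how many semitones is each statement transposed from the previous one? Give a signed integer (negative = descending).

Taking 5-note groups, the heads are C4, F4, Bb4: the pattern moves up a 4th.
C4 to F4 spans +5 semitones.

5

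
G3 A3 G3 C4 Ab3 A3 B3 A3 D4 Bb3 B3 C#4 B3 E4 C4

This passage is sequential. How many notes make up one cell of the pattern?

5

15 notes total. Splitting into 3 groups of 5:
G3 A3 G3 C4 Ab3 | A3 B3 A3 D4 Bb3 | B3 C#4 B3 E4 C4
Every group is a transposition up a 2nd of the one before; no shorter unit works.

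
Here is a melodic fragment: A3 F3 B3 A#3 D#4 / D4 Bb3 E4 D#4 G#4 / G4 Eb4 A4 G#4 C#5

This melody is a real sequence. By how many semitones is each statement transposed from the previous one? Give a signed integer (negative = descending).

5

Taking 5-note groups, the heads are A3, D4, G4: the pattern moves up a 4th.
Counting half-steps from A3 to D4: 5.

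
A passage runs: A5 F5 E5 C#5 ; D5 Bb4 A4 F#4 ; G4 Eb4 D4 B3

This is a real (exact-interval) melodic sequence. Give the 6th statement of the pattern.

With a 4-note motive the entries are A5, D5, G4, each down a 5th from the previous.
Continuing the starts: C4 → F3 → Bb2.
Statement 6 starts on Bb2 and keeps the same exact contour: Bb2 Gb2 F2 D2.

Bb2 Gb2 F2 D2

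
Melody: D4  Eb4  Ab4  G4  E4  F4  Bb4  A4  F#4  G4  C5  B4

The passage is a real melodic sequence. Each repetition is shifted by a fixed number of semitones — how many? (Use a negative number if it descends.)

2

The 4-note cells begin on D4, E4, F#4 — each up a 2nd from the last.
D4 to E4 spans +2 semitones.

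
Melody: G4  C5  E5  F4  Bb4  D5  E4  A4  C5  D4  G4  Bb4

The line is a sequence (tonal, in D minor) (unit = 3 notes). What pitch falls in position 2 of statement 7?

D4

Grouping in 3s, the 2nd note of each cell is C5, Bb4, A4, G4.
Carrying that down a 2nd forward: F4 → E4 → D4.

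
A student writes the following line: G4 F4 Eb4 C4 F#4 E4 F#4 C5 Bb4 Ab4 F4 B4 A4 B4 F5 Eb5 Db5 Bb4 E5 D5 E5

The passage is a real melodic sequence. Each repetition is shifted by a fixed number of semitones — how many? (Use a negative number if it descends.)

The 7-note cells begin on G4, C5, F5 — each up a 4th from the last.
Counting half-steps from G4 to C5: 5.

5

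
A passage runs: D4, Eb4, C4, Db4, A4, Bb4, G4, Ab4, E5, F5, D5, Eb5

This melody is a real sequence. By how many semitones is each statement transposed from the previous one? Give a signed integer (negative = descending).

7

Unit = 4 notes; the statements start on D4, A4, E5, moving up a 5th each time.
D4 to A4 spans +7 semitones.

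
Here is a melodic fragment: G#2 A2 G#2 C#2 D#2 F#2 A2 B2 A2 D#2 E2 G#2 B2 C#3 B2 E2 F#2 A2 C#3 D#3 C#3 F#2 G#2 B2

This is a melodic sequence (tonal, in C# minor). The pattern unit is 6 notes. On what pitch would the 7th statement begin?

The 6-note cells begin on G#2, A2, B2, C#3 — each up a 2nd from the last.
Extending the heads up a 2nd: D#3 → E3 → F#3.

F#3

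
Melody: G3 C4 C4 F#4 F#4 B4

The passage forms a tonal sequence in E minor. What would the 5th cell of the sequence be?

E5 A5

Taking 2-note groups, the heads are G3, C4, F#4: the pattern moves up a 4th.
Continuing the starts: B4 → E5.
So cell 5 is E5 A5.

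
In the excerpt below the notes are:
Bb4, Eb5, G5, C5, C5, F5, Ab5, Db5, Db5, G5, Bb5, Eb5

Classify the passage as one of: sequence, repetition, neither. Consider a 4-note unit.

sequence

Each 4-note cell is the previous one transposed up a 2nd.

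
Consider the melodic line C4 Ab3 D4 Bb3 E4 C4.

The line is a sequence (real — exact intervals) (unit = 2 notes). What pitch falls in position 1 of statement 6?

With 2-note cells, note 1 of each statement runs C4, D4, E4.
Extending up a 2nd: F#4 → G#4 → A#4.

A#4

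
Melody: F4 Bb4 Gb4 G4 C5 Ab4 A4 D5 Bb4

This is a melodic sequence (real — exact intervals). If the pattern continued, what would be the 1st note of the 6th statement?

D#5

Grouping in 3s, the 1st note of each cell is F4, G4, A4.
Extending up a 2nd: B4 → C#5 → D#5.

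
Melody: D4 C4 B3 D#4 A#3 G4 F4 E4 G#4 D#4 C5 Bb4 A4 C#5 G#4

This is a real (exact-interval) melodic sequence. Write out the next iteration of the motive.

With a 5-note motive the entries are D4, G4, C5, each up a 4th from the previous.
So cell 4 is F5 Eb5 D5 F#5 C#5.

F5 Eb5 D5 F#5 C#5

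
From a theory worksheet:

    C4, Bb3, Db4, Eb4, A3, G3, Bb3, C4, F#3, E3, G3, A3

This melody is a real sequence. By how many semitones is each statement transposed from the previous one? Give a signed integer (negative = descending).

Unit = 4 notes; the statements start on C4, A3, F#3, moving down a 3rd each time.
C4→A3 is 57 − 60 = -3 semitones.

-3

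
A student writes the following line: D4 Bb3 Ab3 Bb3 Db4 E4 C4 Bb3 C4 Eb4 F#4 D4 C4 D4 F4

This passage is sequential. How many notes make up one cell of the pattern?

There are 15 notes; a 5-note unit gives 3 cells:
D4 Bb3 Ab3 Bb3 Db4 | E4 C4 Bb3 C4 Eb4 | F#4 D4 C4 D4 F4
Each cell is the previous one up a 2nd — so the unit is 5 notes.

5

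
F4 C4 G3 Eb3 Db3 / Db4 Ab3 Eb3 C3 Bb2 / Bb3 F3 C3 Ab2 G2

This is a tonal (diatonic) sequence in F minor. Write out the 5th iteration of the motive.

The 5-note cells begin on F4, Db4, Bb3 — each down a 3rd from the last.
Continuing the starts: G3 → Eb3.
Statement 5 starts on Eb3 and keeps the same diatonic contour: Eb3 Bb2 F2 Db2 C2.

Eb3 Bb2 F2 Db2 C2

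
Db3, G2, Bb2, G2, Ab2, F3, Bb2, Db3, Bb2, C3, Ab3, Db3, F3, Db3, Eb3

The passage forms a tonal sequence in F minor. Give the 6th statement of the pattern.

Unit = 5 notes; the statements start on Db3, F3, Ab3, moving up a 3rd each time.
Continuing the starts: C4 → Eb4 → G4.
From G4 the diatonic shape gives G4 C4 Eb4 C4 Db4.

G4 C4 Eb4 C4 Db4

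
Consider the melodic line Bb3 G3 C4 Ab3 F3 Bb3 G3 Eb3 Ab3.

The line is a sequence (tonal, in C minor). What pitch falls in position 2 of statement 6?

Bb2

With 3-note cells, note 2 of each statement runs G3, F3, Eb3.
Each moves down a 2nd. Continuing: D3 → C3 → Bb2.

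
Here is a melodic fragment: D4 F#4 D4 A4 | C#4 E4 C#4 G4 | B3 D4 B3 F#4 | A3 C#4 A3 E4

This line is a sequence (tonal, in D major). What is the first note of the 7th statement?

Taking 4-note groups, the heads are D4, C#4, B3, A3: the pattern moves down a 2nd.
Extending the heads down a 2nd: G3 → F#3 → E3.

E3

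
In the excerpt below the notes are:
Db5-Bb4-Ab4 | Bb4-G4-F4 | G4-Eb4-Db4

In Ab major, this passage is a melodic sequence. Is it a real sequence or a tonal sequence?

tonal

Every note is diatonic to Ab major.
Cell 1 has -3 semitones from note 1 to 2, but cell 3 has -4 — the interval quality changes while the contour stays the same, which is the hallmark of a tonal sequence.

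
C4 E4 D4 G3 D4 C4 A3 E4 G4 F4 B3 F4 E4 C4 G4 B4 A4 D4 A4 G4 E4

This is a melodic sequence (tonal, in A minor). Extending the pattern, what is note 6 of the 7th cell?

A5

The unit is 7 notes. Position-6 pitches of the 3 shown cells: C4, E4, G4.
Carrying that up a 3rd forward: B4 → D5 → F5 → A5.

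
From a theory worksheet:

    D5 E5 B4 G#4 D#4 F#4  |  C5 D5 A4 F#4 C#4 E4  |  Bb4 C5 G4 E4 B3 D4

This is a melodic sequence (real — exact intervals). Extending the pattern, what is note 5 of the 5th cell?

G3

With 6-note cells, note 5 of each statement runs D#4, C#4, B3.
Carrying that down a 2nd forward: A3 → G3.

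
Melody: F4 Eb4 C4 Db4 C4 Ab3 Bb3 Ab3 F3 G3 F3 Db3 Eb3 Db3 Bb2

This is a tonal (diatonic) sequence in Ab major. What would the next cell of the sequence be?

Unit = 3 notes; the statements start on F4, Db4, Bb3, G3, Eb3, moving down a 3rd each time.
From C3 the diatonic shape gives C3 Bb2 G2.

C3 Bb2 G2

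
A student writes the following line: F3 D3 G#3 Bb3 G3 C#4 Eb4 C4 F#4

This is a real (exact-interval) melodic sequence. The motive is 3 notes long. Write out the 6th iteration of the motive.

Gb5 Eb5 A5

Unit = 3 notes; the statements start on F3, Bb3, Eb4, moving up a 4th each time.
Carrying on: Ab4 → Db5 → Gb5.
So cell 6 is Gb5 Eb5 A5.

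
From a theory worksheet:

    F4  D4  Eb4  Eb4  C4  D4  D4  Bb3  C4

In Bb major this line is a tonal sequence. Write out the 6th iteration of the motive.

A3 F3 G3

The 3-note cells begin on F4, Eb4, D4 — each down a 2nd from the last.
Continuing the starts: C4 → Bb3 → A3.
Statement 6 starts on A3 and keeps the same diatonic contour: A3 F3 G3.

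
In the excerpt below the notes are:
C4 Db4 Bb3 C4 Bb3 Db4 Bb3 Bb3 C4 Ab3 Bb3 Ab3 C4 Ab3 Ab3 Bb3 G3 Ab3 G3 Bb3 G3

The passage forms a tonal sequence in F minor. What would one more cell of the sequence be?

Unit = 7 notes; the statements start on C4, Bb3, Ab3, moving down a 2nd each time.
From G3 the diatonic shape gives G3 Ab3 F3 G3 F3 Ab3 F3.

G3 Ab3 F3 G3 F3 Ab3 F3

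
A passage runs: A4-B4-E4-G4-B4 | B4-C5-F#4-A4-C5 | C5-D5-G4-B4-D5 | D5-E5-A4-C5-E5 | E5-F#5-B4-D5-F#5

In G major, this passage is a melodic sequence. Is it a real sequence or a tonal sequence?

tonal

Every note is diatonic to G major.
Cell 1 has +2 semitones from note 1 to 2, but cell 2 has +1 — the interval quality changes while the contour stays the same, which is the hallmark of a tonal sequence.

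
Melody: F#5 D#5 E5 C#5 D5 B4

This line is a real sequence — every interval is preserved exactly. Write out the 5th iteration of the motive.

Bb4 G4

With a 2-note motive the entries are F#5, E5, D5, each down a 2nd from the previous.
Carrying on: C5 → Bb4.
Statement 5 starts on Bb4 and keeps the same exact contour: Bb4 G4.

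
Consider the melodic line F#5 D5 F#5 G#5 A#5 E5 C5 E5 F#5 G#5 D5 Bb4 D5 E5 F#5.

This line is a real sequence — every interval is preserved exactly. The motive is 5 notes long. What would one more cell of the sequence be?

C5 Ab4 C5 D5 E5

Unit = 5 notes; the statements start on F#5, E5, D5, moving down a 2nd each time.
So cell 4 is C5 Ab4 C5 D5 E5.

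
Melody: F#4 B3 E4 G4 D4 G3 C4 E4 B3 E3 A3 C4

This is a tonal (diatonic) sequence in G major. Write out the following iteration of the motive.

G3 C3 F#3 A3

Taking 4-note groups, the heads are F#4, D4, B3: the pattern moves down a 3rd.
Statement 4 starts on G3 and keeps the same diatonic contour: G3 C3 F#3 A3.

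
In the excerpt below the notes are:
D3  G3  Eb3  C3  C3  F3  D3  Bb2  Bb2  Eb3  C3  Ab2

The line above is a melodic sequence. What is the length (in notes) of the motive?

There are 12 notes; a 4-note unit gives 3 cells:
D3 G3 Eb3 C3 | C3 F3 D3 Bb2 | Bb2 Eb3 C3 Ab2
That's a consistent down a 2nd shift per cell, and no other grouping gives one.

4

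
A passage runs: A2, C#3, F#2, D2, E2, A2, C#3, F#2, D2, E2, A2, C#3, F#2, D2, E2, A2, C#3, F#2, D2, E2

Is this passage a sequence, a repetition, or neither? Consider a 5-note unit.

repetition

Each 5-note cell is identical (A2 C#3 F#2 D2 E2), restated at the same pitch.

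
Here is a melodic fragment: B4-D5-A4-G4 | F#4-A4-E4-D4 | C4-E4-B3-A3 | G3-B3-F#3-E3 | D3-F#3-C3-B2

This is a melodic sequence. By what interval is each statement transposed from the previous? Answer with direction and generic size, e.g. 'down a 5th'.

With a 4-note motive the entries are B4, F#4, C4, G3, D3, each down a 4th from the previous.
B4 to F#4 is down a 4th.

down a 4th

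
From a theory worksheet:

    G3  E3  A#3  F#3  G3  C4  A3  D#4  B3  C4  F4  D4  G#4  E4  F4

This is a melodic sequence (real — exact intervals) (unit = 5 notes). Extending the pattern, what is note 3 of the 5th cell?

The unit is 5 notes. Position-3 pitches of the 3 shown cells: A#3, D#4, G#4.
Each moves up a 4th. Continuing: C#5 → F#5.

F#5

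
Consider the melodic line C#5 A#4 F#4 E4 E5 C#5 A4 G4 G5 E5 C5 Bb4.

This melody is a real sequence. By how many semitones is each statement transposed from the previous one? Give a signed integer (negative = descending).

The 4-note cells begin on C#5, E5, G5 — each up a 3rd from the last.
C#5 to E5 spans +3 semitones.

3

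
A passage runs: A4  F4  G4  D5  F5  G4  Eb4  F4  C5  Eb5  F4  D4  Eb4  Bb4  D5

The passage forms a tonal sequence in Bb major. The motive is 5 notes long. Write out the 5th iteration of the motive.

D4 Bb3 C4 G4 Bb4

The 5-note cells begin on A4, G4, F4 — each down a 2nd from the last.
Extending down a 2nd: Eb4 → D4.
Statement 5 starts on D4 and keeps the same diatonic contour: D4 Bb3 C4 G4 Bb4.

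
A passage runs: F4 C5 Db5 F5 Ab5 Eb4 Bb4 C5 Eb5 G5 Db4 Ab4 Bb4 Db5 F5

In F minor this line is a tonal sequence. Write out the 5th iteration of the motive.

Bb3 F4 G4 Bb4 Db5

Taking 5-note groups, the heads are F4, Eb4, Db4: the pattern moves down a 2nd.
Carrying on: C4 → Bb3.
From Bb3 the diatonic shape gives Bb3 F4 G4 Bb4 Db5.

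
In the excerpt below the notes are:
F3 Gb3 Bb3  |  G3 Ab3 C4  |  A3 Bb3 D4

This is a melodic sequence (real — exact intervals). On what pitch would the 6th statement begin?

The 3-note cells begin on F3, G3, A3 — each up a 2nd from the last.
Continuing: B3 → C#4 → D#4. Statement 6 starts on D#4.

D#4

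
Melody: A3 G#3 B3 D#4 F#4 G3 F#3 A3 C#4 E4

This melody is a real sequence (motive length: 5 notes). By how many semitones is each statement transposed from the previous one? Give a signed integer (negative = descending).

Unit = 5 notes; the statements start on A3, G3, moving down a 2nd each time.
A3→G3 is 55 − 57 = -2 semitones.

-2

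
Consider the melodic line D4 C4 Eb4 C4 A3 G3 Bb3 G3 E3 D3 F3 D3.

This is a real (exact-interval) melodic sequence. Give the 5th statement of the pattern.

With a 4-note motive the entries are D4, A3, E3, each down a 4th from the previous.
Extending down a 4th: B2 → F#2.
So cell 5 is F#2 E2 G2 E2.

F#2 E2 G2 E2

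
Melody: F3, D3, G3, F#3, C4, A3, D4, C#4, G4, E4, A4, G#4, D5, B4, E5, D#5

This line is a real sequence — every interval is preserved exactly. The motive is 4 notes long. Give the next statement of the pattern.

Taking 4-note groups, the heads are F3, C4, G4, D5: the pattern moves up a 5th.
So cell 5 is A5 F#5 B5 A#5.

A5 F#5 B5 A#5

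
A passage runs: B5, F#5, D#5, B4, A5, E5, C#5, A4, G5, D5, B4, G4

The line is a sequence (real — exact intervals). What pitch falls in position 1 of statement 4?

The unit is 4 notes. Position-1 pitches of the 3 shown cells: B5, A5, G5.
One more down a 2nd gives F5.

F5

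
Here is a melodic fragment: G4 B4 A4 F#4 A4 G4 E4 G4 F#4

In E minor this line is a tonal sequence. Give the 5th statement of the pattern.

Taking 3-note groups, the heads are G4, F#4, E4: the pattern moves down a 2nd.
Carrying on: D4 → C4.
From C4 the diatonic shape gives C4 E4 D4.

C4 E4 D4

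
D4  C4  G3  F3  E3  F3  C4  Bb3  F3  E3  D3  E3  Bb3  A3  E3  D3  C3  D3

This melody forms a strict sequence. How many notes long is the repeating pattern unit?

18 notes total. Splitting into 3 groups of 6:
D4 C4 G3 F3 E3 F3 | C4 Bb3 F3 E3 D3 E3 | Bb3 A3 E3 D3 C3 D3
That's a consistent down a 2nd shift per cell, and no other grouping gives one.

6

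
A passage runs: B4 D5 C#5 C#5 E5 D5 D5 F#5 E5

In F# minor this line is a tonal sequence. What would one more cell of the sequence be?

The 3-note cells begin on B4, C#5, D5 — each up a 2nd from the last.
So cell 4 is E5 G#5 F#5.

E5 G#5 F#5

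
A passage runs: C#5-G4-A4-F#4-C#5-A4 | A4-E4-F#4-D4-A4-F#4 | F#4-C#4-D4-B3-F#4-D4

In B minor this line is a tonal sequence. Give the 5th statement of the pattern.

With a 6-note motive the entries are C#5, A4, F#4, each down a 3rd from the previous.
Extending down a 3rd: D4 → B3.
From B3 the diatonic shape gives B3 F#3 G3 E3 B3 G3.

B3 F#3 G3 E3 B3 G3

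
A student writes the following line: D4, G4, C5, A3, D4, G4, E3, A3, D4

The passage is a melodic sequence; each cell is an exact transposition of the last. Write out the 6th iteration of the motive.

With a 3-note motive the entries are D4, A3, E3, each down a 4th from the previous.
Carrying on: B2 → F#2 → C#2.
Statement 6 starts on C#2 and keeps the same exact contour: C#2 F#2 B2.

C#2 F#2 B2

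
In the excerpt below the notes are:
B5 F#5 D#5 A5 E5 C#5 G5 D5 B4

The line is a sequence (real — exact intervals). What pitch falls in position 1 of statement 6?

The unit is 3 notes. Position-1 pitches of the 3 shown cells: B5, A5, G5.
Carrying that down a 2nd forward: F5 → Eb5 → Db5.

Db5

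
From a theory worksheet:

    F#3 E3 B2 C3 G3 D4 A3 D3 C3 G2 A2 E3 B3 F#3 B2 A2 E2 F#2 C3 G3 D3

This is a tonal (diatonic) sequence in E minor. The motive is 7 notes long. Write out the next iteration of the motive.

Taking 7-note groups, the heads are F#3, D3, B2: the pattern moves down a 3rd.
From G2 the diatonic shape gives G2 F#2 C2 D2 A2 E3 B2.

G2 F#2 C2 D2 A2 E3 B2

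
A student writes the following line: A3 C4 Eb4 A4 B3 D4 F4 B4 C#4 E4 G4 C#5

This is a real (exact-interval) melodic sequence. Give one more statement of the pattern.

D#4 F#4 A4 D#5

Taking 4-note groups, the heads are A3, B3, C#4: the pattern moves up a 2nd.
From D#4 the exact shape gives D#4 F#4 A4 D#5.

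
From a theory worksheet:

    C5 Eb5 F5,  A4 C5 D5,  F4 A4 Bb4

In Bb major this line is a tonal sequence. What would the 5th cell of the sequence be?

Taking 3-note groups, the heads are C5, A4, F4: the pattern moves down a 3rd.
Extending down a 3rd: D4 → Bb3.
From Bb3 the diatonic shape gives Bb3 D4 Eb4.

Bb3 D4 Eb4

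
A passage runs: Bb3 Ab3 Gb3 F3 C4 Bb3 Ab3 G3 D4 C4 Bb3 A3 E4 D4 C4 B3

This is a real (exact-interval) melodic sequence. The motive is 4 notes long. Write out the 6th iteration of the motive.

Unit = 4 notes; the statements start on Bb3, C4, D4, E4, moving up a 2nd each time.
Carrying on: F#4 → G#4.
So cell 6 is G#4 F#4 E4 D#4.

G#4 F#4 E4 D#4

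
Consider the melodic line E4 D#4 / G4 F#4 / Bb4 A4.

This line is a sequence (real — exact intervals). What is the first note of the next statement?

Db5

The 2-note cells begin on E4, G4, Bb4 — each up a 3rd from the last.
One more step up a 3rd gives Db5.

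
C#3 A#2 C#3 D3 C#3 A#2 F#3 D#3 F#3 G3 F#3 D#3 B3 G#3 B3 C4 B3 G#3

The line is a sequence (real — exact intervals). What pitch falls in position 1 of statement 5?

A4

With 6-note cells, note 1 of each statement runs C#3, F#3, B3.
Each moves up a 4th. Continuing: E4 → A4.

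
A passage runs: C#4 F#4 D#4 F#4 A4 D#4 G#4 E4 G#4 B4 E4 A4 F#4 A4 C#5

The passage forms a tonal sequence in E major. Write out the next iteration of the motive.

F#4 B4 G#4 B4 D#5

With a 5-note motive the entries are C#4, D#4, E4, each up a 2nd from the previous.
Statement 4 starts on F#4 and keeps the same diatonic contour: F#4 B4 G#4 B4 D#5.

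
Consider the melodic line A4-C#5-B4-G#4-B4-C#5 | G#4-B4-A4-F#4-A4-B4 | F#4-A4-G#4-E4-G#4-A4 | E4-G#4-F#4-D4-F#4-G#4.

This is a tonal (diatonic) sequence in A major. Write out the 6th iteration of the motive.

Unit = 6 notes; the statements start on A4, G#4, F#4, E4, moving down a 2nd each time.
Extending down a 2nd: D4 → C#4.
Statement 6 starts on C#4 and keeps the same diatonic contour: C#4 E4 D4 B3 D4 E4.

C#4 E4 D4 B3 D4 E4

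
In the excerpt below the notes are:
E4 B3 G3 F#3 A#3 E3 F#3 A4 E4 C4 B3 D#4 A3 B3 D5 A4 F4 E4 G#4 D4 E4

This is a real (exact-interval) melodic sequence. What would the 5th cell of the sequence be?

Unit = 7 notes; the statements start on E4, A4, D5, moving up a 4th each time.
Continuing the starts: G5 → C6.
Statement 5 starts on C6 and keeps the same exact contour: C6 G5 Eb5 D5 F#5 C5 D5.

C6 G5 Eb5 D5 F#5 C5 D5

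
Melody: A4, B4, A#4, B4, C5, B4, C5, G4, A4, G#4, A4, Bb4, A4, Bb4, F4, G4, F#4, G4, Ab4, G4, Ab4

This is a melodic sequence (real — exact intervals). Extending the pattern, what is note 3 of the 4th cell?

The unit is 7 notes. Position-3 pitches of the 3 shown cells: A#4, G#4, F#4.
From F#4, down a 2nd gives E4.

E4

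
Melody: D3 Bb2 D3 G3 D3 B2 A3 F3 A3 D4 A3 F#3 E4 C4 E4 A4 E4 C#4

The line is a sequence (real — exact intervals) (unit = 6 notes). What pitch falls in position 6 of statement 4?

G#4

Grouping in 6s, the 6th note of each cell is B2, F#3, C#4.
From C#4, up a 5th gives G#4.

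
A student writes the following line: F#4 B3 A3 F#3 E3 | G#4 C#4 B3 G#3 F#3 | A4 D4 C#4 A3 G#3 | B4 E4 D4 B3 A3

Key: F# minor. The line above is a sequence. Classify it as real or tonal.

Every note is diatonic to F# minor.
Cell 1 has -2 semitones from note 2 to 3, but cell 3 has -1 — the interval quality changes while the contour stays the same, which is the hallmark of a tonal sequence.

tonal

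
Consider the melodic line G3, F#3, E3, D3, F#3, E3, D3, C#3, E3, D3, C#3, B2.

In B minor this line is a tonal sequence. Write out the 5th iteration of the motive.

C#3 B2 A2 G2

The 4-note cells begin on G3, F#3, E3 — each down a 2nd from the last.
Extending down a 2nd: D3 → C#3.
So cell 5 is C#3 B2 A2 G2.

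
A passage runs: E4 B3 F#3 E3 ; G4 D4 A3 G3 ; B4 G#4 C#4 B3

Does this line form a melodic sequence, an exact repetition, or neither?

Note 2 of cell 3 is G#4; if this were a sequence it would be F#4. No unit length gives a consistent transposition pattern.

neither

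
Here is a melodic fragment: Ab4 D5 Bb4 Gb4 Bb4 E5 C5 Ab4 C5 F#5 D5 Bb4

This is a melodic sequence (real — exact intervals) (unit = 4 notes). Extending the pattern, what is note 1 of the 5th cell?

With 4-note cells, note 1 of each statement runs Ab4, Bb4, C5.
Each moves up a 2nd. Continuing: D5 → E5.

E5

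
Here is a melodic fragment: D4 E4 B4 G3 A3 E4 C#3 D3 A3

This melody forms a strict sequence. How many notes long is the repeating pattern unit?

9 notes total. Splitting into 3 groups of 3:
D4 E4 B4 | G3 A3 E4 | C#3 D3 A3
Every group is a transposition down a 5th of the one before; no shorter unit works.

3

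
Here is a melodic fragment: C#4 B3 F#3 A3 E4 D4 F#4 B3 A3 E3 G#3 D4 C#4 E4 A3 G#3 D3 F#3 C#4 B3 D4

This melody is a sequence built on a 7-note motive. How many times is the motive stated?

21 notes in groups of 7 gives 21/7 = 3 statements.
Starts: C#4, B3, A3 — each down a 2nd.

3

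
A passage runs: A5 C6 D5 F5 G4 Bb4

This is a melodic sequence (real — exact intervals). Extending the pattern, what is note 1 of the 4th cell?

C4

Grouping in 2s, the 1st note of each cell is A5, D5, G4.
From G4, down a 5th gives C4.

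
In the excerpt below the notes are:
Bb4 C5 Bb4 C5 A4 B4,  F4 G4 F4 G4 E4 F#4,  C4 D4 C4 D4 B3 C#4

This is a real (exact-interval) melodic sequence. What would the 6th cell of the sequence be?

A2 B2 A2 B2 G#2 A#2

With a 6-note motive the entries are Bb4, F4, C4, each down a 4th from the previous.
Continuing the starts: G3 → D3 → A2.
So cell 6 is A2 B2 A2 B2 G#2 A#2.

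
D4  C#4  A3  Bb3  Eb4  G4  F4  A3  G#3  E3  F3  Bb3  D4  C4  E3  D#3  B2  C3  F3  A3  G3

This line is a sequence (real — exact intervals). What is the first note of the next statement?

With a 7-note motive the entries are D4, A3, E3, each down a 4th from the previous.
One more step down a 4th gives B2.

B2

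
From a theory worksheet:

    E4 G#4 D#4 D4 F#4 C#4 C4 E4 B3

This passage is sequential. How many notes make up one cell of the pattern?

9 notes total. Splitting into 3 groups of 3:
E4 G#4 D#4 | D4 F#4 C#4 | C4 E4 B3
Each cell is the previous one down a 2nd — so the unit is 3 notes.

3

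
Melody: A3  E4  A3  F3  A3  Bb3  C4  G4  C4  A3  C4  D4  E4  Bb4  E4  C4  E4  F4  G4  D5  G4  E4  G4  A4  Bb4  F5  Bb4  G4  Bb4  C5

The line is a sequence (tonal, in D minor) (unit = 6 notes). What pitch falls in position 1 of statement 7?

F5

The unit is 6 notes. Position-1 pitches of the 5 shown cells: A3, C4, E4, G4, Bb4.
Carrying that up a 3rd forward: D5 → F5.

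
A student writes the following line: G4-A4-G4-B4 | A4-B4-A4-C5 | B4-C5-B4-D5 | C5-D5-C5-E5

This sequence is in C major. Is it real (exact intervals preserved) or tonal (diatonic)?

Every note is diatonic to C major.
Cell 1 has +4 semitones from note 3 to 4, but cell 2 has +3 — the interval quality changes while the contour stays the same, which is the hallmark of a tonal sequence.

tonal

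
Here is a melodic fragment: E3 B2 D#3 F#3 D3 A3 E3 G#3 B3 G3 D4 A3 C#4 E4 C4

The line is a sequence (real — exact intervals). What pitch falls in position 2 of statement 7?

The unit is 5 notes. Position-2 pitches of the 3 shown cells: B2, E3, A3.
Carrying that up a 4th forward: D4 → G4 → C5 → F5.

F5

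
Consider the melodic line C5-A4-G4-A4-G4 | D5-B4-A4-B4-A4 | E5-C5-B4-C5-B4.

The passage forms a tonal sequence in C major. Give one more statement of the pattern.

F5 D5 C5 D5 C5

The 5-note cells begin on C5, D5, E5 — each up a 2nd from the last.
Statement 4 starts on F5 and keeps the same diatonic contour: F5 D5 C5 D5 C5.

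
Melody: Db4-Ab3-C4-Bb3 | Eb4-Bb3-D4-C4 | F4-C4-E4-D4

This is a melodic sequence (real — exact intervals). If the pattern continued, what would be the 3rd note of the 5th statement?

G#4

The unit is 4 notes. Position-3 pitches of the 3 shown cells: C4, D4, E4.
Carrying that up a 2nd forward: F#4 → G#4.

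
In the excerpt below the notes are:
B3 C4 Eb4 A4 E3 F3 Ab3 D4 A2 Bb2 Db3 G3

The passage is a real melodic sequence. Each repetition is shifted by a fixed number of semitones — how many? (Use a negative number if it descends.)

-7

Unit = 4 notes; the statements start on B3, E3, A2, moving down a 5th each time.
B3→E3 is 52 − 59 = -7 semitones.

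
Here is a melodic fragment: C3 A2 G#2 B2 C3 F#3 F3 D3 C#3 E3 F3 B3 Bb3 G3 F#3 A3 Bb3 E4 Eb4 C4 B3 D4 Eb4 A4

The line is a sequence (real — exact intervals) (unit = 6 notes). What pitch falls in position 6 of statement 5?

Grouping in 6s, the 6th note of each cell is F#3, B3, E4, A4.
Each moves up a 4th; the next is D5.

D5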